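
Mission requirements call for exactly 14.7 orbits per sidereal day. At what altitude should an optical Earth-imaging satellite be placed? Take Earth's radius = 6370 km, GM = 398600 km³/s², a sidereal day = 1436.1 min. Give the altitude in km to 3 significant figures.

Required period T = 86166 / 14.7 = 5861.6 s.
From T = 2π√(a³/μ): a = (μ T²/4π²)^(1/3) = (398600 × 5861.6² / 4π²)^(1/3) = 7026 km.
Altitude h = a − R = 7026 − 6370 = 656 km.

656 km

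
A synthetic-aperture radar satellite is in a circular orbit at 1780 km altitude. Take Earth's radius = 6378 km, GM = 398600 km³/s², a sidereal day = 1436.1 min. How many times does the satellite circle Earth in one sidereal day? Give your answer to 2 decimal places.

11.75

Semi-major axis a = 6378 + 1780 = 8158 km. Period T = 2π√(a³/μ) = 2π√(8158³/398600) = 7333.1 s = 122.22 min.
Orbits per sidereal day = 86166 / 7333.1 = 11.750.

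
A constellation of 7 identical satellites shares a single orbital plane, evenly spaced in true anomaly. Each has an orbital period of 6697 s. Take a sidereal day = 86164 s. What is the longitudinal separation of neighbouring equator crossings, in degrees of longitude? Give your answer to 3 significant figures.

Single-satellite node shift = (6697.0/86164) × 360° = 27.98°.
With 7 satellites evenly phased, successive equator crossings are 27.98/7 = 3.997° apart.

4.00°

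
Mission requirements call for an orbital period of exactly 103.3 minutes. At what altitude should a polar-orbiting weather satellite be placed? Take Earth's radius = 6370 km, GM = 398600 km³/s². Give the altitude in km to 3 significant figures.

T = 103.3 min = 6198.0 s.
From T = 2π√(a³/μ): a = (μ T²/4π²)^(1/3) = (398600 × 6198.0² / 4π²)^(1/3) = 7293 km.
Altitude h = a − R = 7293 − 6370 = 923 km.

923 km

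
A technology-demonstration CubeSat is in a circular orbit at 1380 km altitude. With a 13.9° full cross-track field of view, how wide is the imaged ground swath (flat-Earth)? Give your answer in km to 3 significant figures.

336 km

Half-angle = 13.9°/2 = 6.95°.
Swath width ≈ 2h·tan(θ/2) = 2 × 1380 × tan(6.95°) = 336.4 km.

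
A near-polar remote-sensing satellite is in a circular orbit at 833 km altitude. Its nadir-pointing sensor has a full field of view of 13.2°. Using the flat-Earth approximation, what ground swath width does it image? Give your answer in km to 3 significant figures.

Half-angle = 13.2°/2 = 6.6°.
Swath width ≈ 2h·tan(θ/2) = 2 × 833 × tan(6.6°) = 192.8 km.

193 km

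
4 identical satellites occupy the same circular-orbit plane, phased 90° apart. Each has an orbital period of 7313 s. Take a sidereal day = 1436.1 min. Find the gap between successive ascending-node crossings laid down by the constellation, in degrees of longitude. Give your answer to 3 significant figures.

7.64°

Single-satellite node shift = (7313.0/86166) × 360° = 30.55°.
With 4 satellites evenly phased, successive equator crossings are 30.55/4 = 7.638° apart.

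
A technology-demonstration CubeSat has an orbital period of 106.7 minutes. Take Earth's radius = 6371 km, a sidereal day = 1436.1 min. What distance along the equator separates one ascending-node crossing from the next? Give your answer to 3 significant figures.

T = 106.7 min = 6402.0 s.
During one orbit Earth rotates (6402.0 / 86166) × 360° = 26.75°.
At the equator that is 26.75° × (2π·6371/360) km/° = 26.75 × 111.2 = 2974 km.

2970 km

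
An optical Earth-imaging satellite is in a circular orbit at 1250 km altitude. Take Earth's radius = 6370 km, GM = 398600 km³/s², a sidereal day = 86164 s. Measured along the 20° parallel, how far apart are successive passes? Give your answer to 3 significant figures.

2890 km

Semi-major axis a = 6370 + 1250 = 7620 km. Period T = 2π√(a³/μ) = 2π√(7620³/398600) = 6619.8 s = 110.33 min.
Node shift per orbit = (6619.8/86164) × 360° = 27.66°.
Equatorial spacing = 27.66 × 111.2 km/° = 3075 km.
At 20° latitude, spacing = 3075 × cos(20°) = 2890 km.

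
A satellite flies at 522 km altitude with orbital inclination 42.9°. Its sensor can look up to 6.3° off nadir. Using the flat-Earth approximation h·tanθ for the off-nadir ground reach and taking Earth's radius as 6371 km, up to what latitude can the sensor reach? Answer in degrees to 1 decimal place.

43.4°

For a prograde orbit the ground track reaches latitude ±i = ±42.9°.
Sensor half-swath on the ground ≈ 522·tan(6.3°) = 58 km = 0.52° of latitude.
Maximum observable latitude ≈ 42.9 + 0.52 = 43.4°.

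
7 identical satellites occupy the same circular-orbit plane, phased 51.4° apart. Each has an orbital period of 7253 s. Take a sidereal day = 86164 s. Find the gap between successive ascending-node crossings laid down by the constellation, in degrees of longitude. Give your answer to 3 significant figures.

4.33°

Single-satellite node shift = (7253.0/86164) × 360° = 30.30°.
With 7 satellites evenly phased, successive equator crossings are 30.30/7 = 4.329° apart.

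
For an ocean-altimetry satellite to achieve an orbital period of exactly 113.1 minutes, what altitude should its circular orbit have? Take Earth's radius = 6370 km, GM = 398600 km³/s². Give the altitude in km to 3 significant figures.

1380 km

T = 113.1 min = 6786.0 s.
From T = 2π√(a³/μ): a = (μ T²/4π²)^(1/3) = (398600 × 6786.0² / 4π²)^(1/3) = 7747 km.
Altitude h = a − R = 7747 − 6370 = 1377 km.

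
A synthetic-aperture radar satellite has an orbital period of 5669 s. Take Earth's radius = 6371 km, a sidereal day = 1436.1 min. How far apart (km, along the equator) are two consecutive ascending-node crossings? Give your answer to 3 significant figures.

During one orbit Earth rotates (5669.0 / 86166) × 360° = 23.68°.
At the equator that is 23.68° × (2π·6371/360) km/° = 23.68 × 111.2 = 2634 km.

2630 km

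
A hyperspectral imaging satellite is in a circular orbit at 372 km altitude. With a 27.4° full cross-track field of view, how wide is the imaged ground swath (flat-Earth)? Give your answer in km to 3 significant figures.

Half-angle = 27.4°/2 = 13.7°.
Swath width ≈ 2h·tan(θ/2) = 2 × 372 × tan(13.7°) = 181.4 km.

181 km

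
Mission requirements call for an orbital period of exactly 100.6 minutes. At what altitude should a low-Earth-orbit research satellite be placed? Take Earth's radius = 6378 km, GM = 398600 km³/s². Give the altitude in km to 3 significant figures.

787 km

T = 100.6 min = 6036.0 s.
From T = 2π√(a³/μ): a = (μ T²/4π²)^(1/3) = (398600 × 6036.0² / 4π²)^(1/3) = 7165 km.
Altitude h = a − R = 7165 − 6378 = 787 km.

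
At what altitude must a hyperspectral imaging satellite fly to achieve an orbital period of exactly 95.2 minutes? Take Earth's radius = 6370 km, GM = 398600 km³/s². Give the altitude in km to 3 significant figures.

T = 95.2 min = 5712.0 s.
From T = 2π√(a³/μ): a = (μ T²/4π²)^(1/3) = (398600 × 5712.0² / 4π²)^(1/3) = 6906 km.
Altitude h = a − R = 6906 − 6370 = 536 km.

536 km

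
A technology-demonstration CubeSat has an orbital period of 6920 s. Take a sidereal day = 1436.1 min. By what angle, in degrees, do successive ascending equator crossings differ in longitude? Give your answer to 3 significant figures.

28.9°

During one orbit Earth rotates (6920.0 / 86166) × 360° = 28.91°.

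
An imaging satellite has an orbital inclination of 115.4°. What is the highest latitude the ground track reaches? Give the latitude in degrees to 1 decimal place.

Retrograde orbit: the ground track reaches ±(180° − i) = ±(180 − 115.4) = ±64.6°.

64.6°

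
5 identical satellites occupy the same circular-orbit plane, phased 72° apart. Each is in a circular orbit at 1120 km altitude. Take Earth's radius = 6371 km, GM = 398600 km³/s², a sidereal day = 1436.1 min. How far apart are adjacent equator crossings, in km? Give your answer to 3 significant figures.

Semi-major axis a = 6371 + 1120 = 7491 km. Period T = 2π√(a³/μ) = 2π√(7491³/398600) = 6452.4 s = 107.54 min.
Single-satellite node shift = (6452.4/86166) × 360° = 26.96°.
With 5 satellites evenly phased, successive equator crossings are 26.96/5 = 5.392° apart.
That is 5.392 × 111.2 = 600 km at the equator.

600 km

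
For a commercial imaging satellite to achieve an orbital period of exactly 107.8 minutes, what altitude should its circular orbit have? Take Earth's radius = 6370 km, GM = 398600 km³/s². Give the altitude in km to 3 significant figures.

1130 km

T = 107.8 min = 6468.0 s.
From T = 2π√(a³/μ): a = (μ T²/4π²)^(1/3) = (398600 × 6468.0² / 4π²)^(1/3) = 7503 km.
Altitude h = a − R = 7503 − 6370 = 1133 km.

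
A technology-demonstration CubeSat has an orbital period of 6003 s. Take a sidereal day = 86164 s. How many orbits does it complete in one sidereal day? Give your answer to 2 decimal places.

14.35

Orbits per sidereal day = 86164 / 6003.0 = 14.353.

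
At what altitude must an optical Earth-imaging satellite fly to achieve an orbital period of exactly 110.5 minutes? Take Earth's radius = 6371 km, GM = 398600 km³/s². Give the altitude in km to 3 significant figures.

T = 110.5 min = 6630.0 s.
From T = 2π√(a³/μ): a = (μ T²/4π²)^(1/3) = (398600 × 6630.0² / 4π²)^(1/3) = 7628 km.
Altitude h = a − R = 7628 − 6371 = 1257 km.

1260 km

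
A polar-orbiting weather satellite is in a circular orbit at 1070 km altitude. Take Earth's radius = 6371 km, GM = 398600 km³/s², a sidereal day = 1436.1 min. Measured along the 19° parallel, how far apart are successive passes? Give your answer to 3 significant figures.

2810 km

Semi-major axis a = 6371 + 1070 = 7441 km. Period T = 2π√(a³/μ) = 2π√(7441³/398600) = 6387.9 s = 106.47 min.
Node shift per orbit = (6387.9/86166) × 360° = 26.69°.
Equatorial spacing = 26.69 × 111.2 km/° = 2968 km.
At 19° latitude, spacing = 2968 × cos(19°) = 2806 km.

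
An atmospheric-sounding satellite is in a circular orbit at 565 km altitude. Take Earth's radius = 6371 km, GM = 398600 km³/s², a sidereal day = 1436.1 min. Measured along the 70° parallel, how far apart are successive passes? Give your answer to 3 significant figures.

913 km

Semi-major axis a = 6371 + 565 = 6936 km. Period T = 2π√(a³/μ) = 2π√(6936³/398600) = 5748.8 s = 95.81 min.
Node shift per orbit = (5748.8/86166) × 360° = 24.02°.
Equatorial spacing = 24.02 × 111.2 km/° = 2671 km.
At 70° latitude, spacing = 2671 × cos(70°) = 913 km.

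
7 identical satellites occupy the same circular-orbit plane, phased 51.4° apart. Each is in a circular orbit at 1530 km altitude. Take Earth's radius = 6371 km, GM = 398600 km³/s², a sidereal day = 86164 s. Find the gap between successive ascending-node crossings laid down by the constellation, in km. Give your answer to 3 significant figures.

464 km

Semi-major axis a = 6371 + 1530 = 7901 km. Period T = 2π√(a³/μ) = 2π√(7901³/398600) = 6989.3 s = 116.49 min.
Single-satellite node shift = (6989.3/86164) × 360° = 29.20°.
With 7 satellites evenly phased, successive equator crossings are 29.20/7 = 4.172° apart.
That is 4.172 × 111.2 = 464 km at the equator.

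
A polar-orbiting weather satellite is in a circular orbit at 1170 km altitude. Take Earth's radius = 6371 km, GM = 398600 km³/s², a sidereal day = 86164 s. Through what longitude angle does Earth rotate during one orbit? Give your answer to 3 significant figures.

Semi-major axis a = 6371 + 1170 = 7541 km. Period T = 2π√(a³/μ) = 2π√(7541³/398600) = 6517.1 s = 108.62 min.
During one orbit Earth rotates (6517.1 / 86164) × 360° = 27.23°.

27.2°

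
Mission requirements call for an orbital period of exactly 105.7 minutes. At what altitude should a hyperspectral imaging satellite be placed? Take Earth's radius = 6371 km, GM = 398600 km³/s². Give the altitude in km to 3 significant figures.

1030 km

T = 105.7 min = 6342.0 s.
From T = 2π√(a³/μ): a = (μ T²/4π²)^(1/3) = (398600 × 6342.0² / 4π²)^(1/3) = 7405 km.
Altitude h = a − R = 7405 − 6371 = 1034 km.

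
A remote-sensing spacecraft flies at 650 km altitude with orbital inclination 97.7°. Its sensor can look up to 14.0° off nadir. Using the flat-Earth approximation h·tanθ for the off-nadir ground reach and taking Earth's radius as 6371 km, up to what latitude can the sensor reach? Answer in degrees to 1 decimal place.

83.8°

Retrograde orbit: the ground track reaches ±(180° − i) = ±(180 − 97.7) = ±82.3°.
Sensor half-swath on the ground ≈ 650·tan(14.0°) = 162 km = 1.46° of latitude.
Maximum observable latitude ≈ 82.3 + 1.46 = 83.8°.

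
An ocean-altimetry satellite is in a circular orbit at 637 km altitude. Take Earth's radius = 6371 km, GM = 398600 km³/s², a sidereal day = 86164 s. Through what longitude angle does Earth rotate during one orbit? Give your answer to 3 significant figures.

24.4°

Semi-major axis a = 6371 + 637 = 7008 km. Period T = 2π√(a³/μ) = 2π√(7008³/398600) = 5838.5 s = 97.31 min.
During one orbit Earth rotates (5838.5 / 86164) × 360° = 24.39°.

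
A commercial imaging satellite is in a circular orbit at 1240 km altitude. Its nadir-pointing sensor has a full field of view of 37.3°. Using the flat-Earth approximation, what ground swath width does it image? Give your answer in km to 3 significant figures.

Half-angle = 37.3°/2 = 18.65°.
Swath width ≈ 2h·tan(θ/2) = 2 × 1240 × tan(18.65°) = 837.0 km.

837 km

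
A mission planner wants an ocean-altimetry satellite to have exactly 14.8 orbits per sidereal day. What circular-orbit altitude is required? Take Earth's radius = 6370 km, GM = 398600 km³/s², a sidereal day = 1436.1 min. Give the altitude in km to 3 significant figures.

625 km

Required period T = 86166 / 14.8 = 5822.0 s.
From T = 2π√(a³/μ): a = (μ T²/4π²)^(1/3) = (398600 × 5822.0² / 4π²)^(1/3) = 6995 km.
Altitude h = a − R = 6995 − 6370 = 625 km.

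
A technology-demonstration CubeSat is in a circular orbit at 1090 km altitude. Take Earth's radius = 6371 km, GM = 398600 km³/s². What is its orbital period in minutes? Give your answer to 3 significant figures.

107 min

Semi-major axis a = 6371 + 1090 = 7461 km. Period T = 2π√(a³/μ) = 2π√(7461³/398600) = 6413.7 s = 106.89 min.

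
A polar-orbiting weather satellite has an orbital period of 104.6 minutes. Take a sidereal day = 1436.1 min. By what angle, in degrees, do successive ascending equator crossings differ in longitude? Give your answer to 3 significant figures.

T = 104.6 min = 6276.0 s.
During one orbit Earth rotates (6276.0 / 86166) × 360° = 26.22°.

26.2°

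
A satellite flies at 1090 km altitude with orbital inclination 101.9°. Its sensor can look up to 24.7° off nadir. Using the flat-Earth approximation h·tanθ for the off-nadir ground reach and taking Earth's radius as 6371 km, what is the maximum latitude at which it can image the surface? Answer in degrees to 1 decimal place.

Retrograde orbit: the ground track reaches ±(180° − i) = ±(180 − 101.9) = ±78.1°.
Sensor half-swath on the ground ≈ 1090·tan(24.7°) = 501 km = 4.51° of latitude.
Maximum observable latitude ≈ 78.1 + 4.51 = 82.6°.

82.6°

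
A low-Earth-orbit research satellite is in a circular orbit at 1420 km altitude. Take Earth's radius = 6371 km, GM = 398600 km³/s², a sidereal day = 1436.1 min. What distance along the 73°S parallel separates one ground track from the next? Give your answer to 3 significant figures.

Semi-major axis a = 6371 + 1420 = 7791 km. Period T = 2π√(a³/μ) = 2π√(7791³/398600) = 6843.9 s = 114.06 min.
Node shift per orbit = (6843.9/86166) × 360° = 28.59°.
Equatorial spacing = 28.59 × 111.2 km/° = 3179 km.
At 73° latitude, spacing = 3179 × cos(73°) = 930 km.

930 km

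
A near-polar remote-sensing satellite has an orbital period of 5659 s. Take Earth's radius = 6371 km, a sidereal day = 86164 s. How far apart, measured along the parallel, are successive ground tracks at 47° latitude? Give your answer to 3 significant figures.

1790 km

Node shift per orbit = (5659.0/86164) × 360° = 23.64°.
Equatorial spacing = 23.64 × 111.2 km/° = 2629 km.
At 47° latitude, spacing = 2629 × cos(47°) = 1793 km.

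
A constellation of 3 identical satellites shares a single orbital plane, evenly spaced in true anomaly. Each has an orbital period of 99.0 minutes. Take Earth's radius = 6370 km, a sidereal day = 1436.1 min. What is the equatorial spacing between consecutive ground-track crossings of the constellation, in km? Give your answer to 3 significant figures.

T = 99.0 min = 5940.0 s.
Single-satellite node shift = (5940.0/86166) × 360° = 24.82°.
With 3 satellites evenly phased, successive equator crossings are 24.82/3 = 8.272° apart.
That is 8.272 × 111.2 = 920 km at the equator.

920 km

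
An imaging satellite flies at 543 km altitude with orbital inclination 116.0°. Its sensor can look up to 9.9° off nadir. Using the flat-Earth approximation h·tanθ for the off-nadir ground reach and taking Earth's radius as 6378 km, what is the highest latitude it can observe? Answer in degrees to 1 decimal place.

Retrograde orbit: the ground track reaches ±(180° − i) = ±(180 − 116.0) = ±64.0°.
Sensor half-swath on the ground ≈ 543·tan(9.9°) = 95 km = 0.85° of latitude.
Maximum observable latitude ≈ 64.0 + 0.85 = 64.9°.

64.9°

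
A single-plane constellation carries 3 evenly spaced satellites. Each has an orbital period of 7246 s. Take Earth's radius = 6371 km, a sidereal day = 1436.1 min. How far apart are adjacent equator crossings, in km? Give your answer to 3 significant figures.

Single-satellite node shift = (7246.0/86166) × 360° = 30.27°.
With 3 satellites evenly phased, successive equator crossings are 30.27/3 = 10.091° apart.
That is 10.091 × 111.2 = 1122 km at the equator.

1120 km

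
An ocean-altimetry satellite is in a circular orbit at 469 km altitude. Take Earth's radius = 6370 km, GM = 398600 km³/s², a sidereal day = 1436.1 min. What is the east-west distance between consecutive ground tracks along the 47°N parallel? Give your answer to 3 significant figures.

Semi-major axis a = 6370 + 469 = 6839 km. Period T = 2π√(a³/μ) = 2π√(6839³/398600) = 5628.6 s = 93.81 min.
Node shift per orbit = (5628.6/86166) × 360° = 23.52°.
Equatorial spacing = 23.52 × 111.2 km/° = 2614 km.
At 47° latitude, spacing = 2614 × cos(47°) = 1783 km.

1780 km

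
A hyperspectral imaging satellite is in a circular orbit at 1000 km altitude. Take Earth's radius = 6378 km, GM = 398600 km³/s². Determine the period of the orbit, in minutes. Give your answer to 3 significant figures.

105 min

Semi-major axis a = 6378 + 1000 = 7378 km. Period T = 2π√(a³/μ) = 2π√(7378³/398600) = 6306.9 s = 105.12 min.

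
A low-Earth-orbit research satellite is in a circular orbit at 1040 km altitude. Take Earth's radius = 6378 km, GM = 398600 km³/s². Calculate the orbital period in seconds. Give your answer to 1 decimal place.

Semi-major axis a = 6378 + 1040 = 7418 km. Period T = 2π√(a³/μ) = 2π√(7418³/398600) = 6358.3 s = 105.97 min.

6358.3 seconds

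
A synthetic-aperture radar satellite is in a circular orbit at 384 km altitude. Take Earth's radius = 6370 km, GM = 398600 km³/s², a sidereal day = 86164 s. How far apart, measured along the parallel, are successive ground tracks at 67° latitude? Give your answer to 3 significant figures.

Semi-major axis a = 6370 + 384 = 6754 km. Period T = 2π√(a³/μ) = 2π√(6754³/398600) = 5524.0 s = 92.07 min.
Node shift per orbit = (5524.0/86164) × 360° = 23.08°.
Equatorial spacing = 23.08 × 111.2 km/° = 2566 km.
At 67° latitude, spacing = 2566 × cos(67°) = 1003 km.

1000 km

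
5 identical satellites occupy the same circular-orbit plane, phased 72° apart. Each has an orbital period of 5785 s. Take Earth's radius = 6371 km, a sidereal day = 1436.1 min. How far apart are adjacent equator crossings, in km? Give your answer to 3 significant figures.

538 km

Single-satellite node shift = (5785.0/86166) × 360° = 24.17°.
With 5 satellites evenly phased, successive equator crossings are 24.17/5 = 4.834° apart.
That is 4.834 × 111.2 = 538 km at the equator.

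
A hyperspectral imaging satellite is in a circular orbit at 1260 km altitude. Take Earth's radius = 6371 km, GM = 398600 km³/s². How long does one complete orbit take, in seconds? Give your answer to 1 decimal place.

6634.1 seconds

Semi-major axis a = 6371 + 1260 = 7631 km. Period T = 2π√(a³/μ) = 2π√(7631³/398600) = 6634.1 s = 110.57 min.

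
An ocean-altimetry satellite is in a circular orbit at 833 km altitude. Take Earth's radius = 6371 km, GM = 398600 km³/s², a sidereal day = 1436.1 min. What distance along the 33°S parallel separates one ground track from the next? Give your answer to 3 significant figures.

2370 km

Semi-major axis a = 6371 + 833 = 7204 km. Period T = 2π√(a³/μ) = 2π√(7204³/398600) = 6085.2 s = 101.42 min.
Node shift per orbit = (6085.2/86166) × 360° = 25.42°.
Equatorial spacing = 25.42 × 111.2 km/° = 2827 km.
At 33° latitude, spacing = 2827 × cos(33°) = 2371 km.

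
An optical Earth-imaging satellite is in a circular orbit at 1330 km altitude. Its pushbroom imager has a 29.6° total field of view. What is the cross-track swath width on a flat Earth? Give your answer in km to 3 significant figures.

703 km

Half-angle = 29.6°/2 = 14.8°.
Swath width ≈ 2h·tan(θ/2) = 2 × 1330 × tan(14.8°) = 702.8 km.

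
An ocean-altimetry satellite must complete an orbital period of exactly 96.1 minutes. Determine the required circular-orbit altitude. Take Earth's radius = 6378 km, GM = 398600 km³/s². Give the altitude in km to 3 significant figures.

572 km

T = 96.1 min = 5766.0 s.
From T = 2π√(a³/μ): a = (μ T²/4π²)^(1/3) = (398600 × 5766.0² / 4π²)^(1/3) = 6950 km.
Altitude h = a − R = 6950 − 6378 = 572 km.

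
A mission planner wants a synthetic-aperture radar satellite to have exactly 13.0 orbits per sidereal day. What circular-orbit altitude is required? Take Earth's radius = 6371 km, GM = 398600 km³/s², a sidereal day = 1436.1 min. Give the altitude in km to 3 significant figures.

Required period T = 86166 / 13.0 = 6628.2 s.
From T = 2π√(a³/μ): a = (μ T²/4π²)^(1/3) = (398600 × 6628.2² / 4π²)^(1/3) = 7626 km.
Altitude h = a − R = 7626 − 6371 = 1255 km.

1260 km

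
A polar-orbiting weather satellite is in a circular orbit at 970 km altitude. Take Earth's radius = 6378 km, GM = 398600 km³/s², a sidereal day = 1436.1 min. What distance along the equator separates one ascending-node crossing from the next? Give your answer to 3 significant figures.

2920 km

Semi-major axis a = 6378 + 970 = 7348 km. Period T = 2π√(a³/μ) = 2π√(7348³/398600) = 6268.5 s = 104.48 min.
During one orbit Earth rotates (6268.5 / 86166) × 360° = 26.19°.
At the equator that is 26.19° × (2π·6378/360) km/° = 26.19 × 111.3 = 2915 km.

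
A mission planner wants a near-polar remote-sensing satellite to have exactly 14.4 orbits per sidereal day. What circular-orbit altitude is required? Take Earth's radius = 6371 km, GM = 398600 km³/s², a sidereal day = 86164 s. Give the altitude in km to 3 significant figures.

753 km

Required period T = 86164 / 14.4 = 5983.6 s.
From T = 2π√(a³/μ): a = (μ T²/4π²)^(1/3) = (398600 × 5983.6² / 4π²)^(1/3) = 7124 km.
Altitude h = a − R = 7124 − 6371 = 753 km.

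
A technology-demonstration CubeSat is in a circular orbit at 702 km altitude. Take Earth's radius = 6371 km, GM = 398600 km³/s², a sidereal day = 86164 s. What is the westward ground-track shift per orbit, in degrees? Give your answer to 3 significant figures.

24.7°

Semi-major axis a = 6371 + 702 = 7073 km. Period T = 2π√(a³/μ) = 2π√(7073³/398600) = 5919.9 s = 98.67 min.
During one orbit Earth rotates (5919.9 / 86164) × 360° = 24.73°.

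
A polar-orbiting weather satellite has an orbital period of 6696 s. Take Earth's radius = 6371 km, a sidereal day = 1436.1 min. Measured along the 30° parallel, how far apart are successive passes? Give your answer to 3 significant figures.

2690 km

Node shift per orbit = (6696.0/86166) × 360° = 27.98°.
Equatorial spacing = 27.98 × 111.2 km/° = 3111 km.
At 30° latitude, spacing = 3111 × cos(30°) = 2694 km.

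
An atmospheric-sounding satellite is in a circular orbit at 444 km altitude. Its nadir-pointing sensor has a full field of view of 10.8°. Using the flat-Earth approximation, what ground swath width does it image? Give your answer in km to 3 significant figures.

83.9 km

Half-angle = 10.8°/2 = 5.4°.
Swath width ≈ 2h·tan(θ/2) = 2 × 444 × tan(5.4°) = 83.9 km.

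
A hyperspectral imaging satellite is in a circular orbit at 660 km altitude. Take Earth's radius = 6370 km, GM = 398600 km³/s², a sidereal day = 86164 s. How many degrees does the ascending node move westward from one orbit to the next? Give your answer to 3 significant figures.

Semi-major axis a = 6370 + 660 = 7030 km. Period T = 2π√(a³/μ) = 2π√(7030³/398600) = 5866.0 s = 97.77 min.
During one orbit Earth rotates (5866.0 / 86164) × 360° = 24.51°.

24.5°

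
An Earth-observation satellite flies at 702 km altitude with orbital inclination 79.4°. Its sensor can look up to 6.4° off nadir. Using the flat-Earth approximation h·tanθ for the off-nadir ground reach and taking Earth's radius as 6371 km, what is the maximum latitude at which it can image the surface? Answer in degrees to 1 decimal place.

80.1°

For a prograde orbit the ground track reaches latitude ±i = ±79.4°.
Sensor half-swath on the ground ≈ 702·tan(6.4°) = 79 km = 0.71° of latitude.
Maximum observable latitude ≈ 79.4 + 0.71 = 80.1°.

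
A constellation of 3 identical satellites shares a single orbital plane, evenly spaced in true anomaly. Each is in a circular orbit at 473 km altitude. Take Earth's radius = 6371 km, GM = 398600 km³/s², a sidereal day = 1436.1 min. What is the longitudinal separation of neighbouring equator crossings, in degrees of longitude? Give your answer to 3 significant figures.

Semi-major axis a = 6371 + 473 = 6844 km. Period T = 2π√(a³/μ) = 2π√(6844³/398600) = 5634.8 s = 93.91 min.
Single-satellite node shift = (5634.8/86166) × 360° = 23.54°.
With 3 satellites evenly phased, successive equator crossings are 23.54/3 = 7.847° apart.

7.85°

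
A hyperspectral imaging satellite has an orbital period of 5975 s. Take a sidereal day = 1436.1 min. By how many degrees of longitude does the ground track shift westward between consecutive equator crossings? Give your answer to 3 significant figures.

During one orbit Earth rotates (5975.0 / 86166) × 360° = 24.96°.

25.0°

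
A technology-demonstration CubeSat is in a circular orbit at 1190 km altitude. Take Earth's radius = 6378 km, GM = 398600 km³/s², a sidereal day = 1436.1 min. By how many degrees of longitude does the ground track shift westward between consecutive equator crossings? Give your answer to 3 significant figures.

Semi-major axis a = 6378 + 1190 = 7568 km. Period T = 2π√(a³/μ) = 2π√(7568³/398600) = 6552.1 s = 109.20 min.
During one orbit Earth rotates (6552.1 / 86166) × 360° = 27.37°.

27.4°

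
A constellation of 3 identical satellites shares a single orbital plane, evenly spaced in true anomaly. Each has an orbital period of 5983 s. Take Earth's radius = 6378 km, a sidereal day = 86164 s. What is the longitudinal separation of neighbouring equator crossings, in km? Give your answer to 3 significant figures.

Single-satellite node shift = (5983.0/86164) × 360° = 25.00°.
With 3 satellites evenly phased, successive equator crossings are 25.00/3 = 8.332° apart.
That is 8.332 × 111.3 = 928 km at the equator.

928 km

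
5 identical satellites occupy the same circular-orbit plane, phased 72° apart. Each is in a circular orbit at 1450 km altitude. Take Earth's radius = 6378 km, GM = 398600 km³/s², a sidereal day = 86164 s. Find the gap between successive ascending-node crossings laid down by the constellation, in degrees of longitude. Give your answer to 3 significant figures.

Semi-major axis a = 6378 + 1450 = 7828 km. Period T = 2π√(a³/μ) = 2π√(7828³/398600) = 6892.7 s = 114.88 min.
Single-satellite node shift = (6892.7/86164) × 360° = 28.80°.
With 5 satellites evenly phased, successive equator crossings are 28.80/5 = 5.760° apart.

5.76°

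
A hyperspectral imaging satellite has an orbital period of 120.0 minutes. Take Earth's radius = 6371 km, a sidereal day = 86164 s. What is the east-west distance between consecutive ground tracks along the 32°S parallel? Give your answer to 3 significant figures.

2840 km

T = 120.0 min = 7200.0 s.
Node shift per orbit = (7200.0/86164) × 360° = 30.08°.
Equatorial spacing = 30.08 × 111.2 km/° = 3345 km.
At 32° latitude, spacing = 3345 × cos(32°) = 2837 km.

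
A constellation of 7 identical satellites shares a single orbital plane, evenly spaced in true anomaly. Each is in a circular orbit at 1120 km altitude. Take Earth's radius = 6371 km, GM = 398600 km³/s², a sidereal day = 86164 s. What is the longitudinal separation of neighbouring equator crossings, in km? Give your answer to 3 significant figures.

Semi-major axis a = 6371 + 1120 = 7491 km. Period T = 2π√(a³/μ) = 2π√(7491³/398600) = 6452.4 s = 107.54 min.
Single-satellite node shift = (6452.4/86164) × 360° = 26.96°.
With 7 satellites evenly phased, successive equator crossings are 26.96/7 = 3.851° apart.
That is 3.851 × 111.2 = 428 km at the equator.

428 km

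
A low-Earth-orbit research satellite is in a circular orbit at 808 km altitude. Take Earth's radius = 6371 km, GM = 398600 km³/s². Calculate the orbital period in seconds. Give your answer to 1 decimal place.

Semi-major axis a = 6371 + 808 = 7179 km. Period T = 2π√(a³/μ) = 2π√(7179³/398600) = 6053.5 s = 100.89 min.

6053.5 seconds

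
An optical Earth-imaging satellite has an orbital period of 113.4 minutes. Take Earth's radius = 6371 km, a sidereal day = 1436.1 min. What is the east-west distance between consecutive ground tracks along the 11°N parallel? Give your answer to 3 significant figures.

T = 113.4 min = 6804.0 s.
Node shift per orbit = (6804.0/86166) × 360° = 28.43°.
Equatorial spacing = 28.43 × 111.2 km/° = 3161 km.
At 11° latitude, spacing = 3161 × cos(11°) = 3103 km.

3100 km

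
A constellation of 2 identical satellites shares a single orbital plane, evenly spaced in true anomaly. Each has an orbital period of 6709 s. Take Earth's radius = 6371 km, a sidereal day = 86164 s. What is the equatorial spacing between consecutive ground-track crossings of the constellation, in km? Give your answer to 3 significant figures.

Single-satellite node shift = (6709.0/86164) × 360° = 28.03°.
With 2 satellites evenly phased, successive equator crossings are 28.03/2 = 14.015° apart.
That is 14.015 × 111.2 = 1558 km at the equator.

1560 km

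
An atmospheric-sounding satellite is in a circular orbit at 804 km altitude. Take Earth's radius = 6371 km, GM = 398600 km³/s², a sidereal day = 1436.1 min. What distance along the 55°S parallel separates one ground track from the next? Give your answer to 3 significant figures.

1610 km

Semi-major axis a = 6371 + 804 = 7175 km. Period T = 2π√(a³/μ) = 2π√(7175³/398600) = 6048.4 s = 100.81 min.
Node shift per orbit = (6048.4/86166) × 360° = 25.27°.
Equatorial spacing = 25.27 × 111.2 km/° = 2810 km.
At 55° latitude, spacing = 2810 × cos(55°) = 1612 km.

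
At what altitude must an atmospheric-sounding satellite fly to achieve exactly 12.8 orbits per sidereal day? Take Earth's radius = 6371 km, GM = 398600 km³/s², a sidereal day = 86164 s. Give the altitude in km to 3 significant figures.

1330 km

Required period T = 86164 / 12.8 = 6731.6 s.
From T = 2π√(a³/μ): a = (μ T²/4π²)^(1/3) = (398600 × 6731.6² / 4π²)^(1/3) = 7706 km.
Altitude h = a − R = 7706 − 6371 = 1335 km.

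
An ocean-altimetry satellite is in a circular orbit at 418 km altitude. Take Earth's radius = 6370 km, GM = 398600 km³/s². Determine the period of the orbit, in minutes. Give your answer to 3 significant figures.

Semi-major axis a = 6370 + 418 = 6788 km. Period T = 2π√(a³/μ) = 2π√(6788³/398600) = 5565.8 s = 92.76 min.

92.8 min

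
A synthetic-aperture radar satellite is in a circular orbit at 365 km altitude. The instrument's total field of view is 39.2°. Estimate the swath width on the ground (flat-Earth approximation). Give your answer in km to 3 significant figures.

260 km

Half-angle = 39.2°/2 = 19.6°.
Swath width ≈ 2h·tan(θ/2) = 2 × 365 × tan(19.6°) = 259.9 km.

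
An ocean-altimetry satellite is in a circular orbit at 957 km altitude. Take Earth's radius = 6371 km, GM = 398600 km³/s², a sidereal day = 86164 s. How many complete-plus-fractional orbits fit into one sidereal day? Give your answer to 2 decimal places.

Semi-major axis a = 6371 + 957 = 7328 km. Period T = 2π√(a³/μ) = 2π√(7328³/398600) = 6242.9 s = 104.05 min.
Orbits per sidereal day = 86164 / 6242.9 = 13.802.

13.80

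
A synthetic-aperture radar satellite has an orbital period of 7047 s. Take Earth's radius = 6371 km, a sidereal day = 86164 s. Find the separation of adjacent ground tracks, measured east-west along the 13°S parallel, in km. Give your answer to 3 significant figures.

3190 km

Node shift per orbit = (7047.0/86164) × 360° = 29.44°.
Equatorial spacing = 29.44 × 111.2 km/° = 3274 km.
At 13° latitude, spacing = 3274 × cos(13°) = 3190 km.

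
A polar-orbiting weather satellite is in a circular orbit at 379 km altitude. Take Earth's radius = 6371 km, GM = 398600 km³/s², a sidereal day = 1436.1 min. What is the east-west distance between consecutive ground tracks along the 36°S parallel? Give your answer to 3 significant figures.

Semi-major axis a = 6371 + 379 = 6750 km. Period T = 2π√(a³/μ) = 2π√(6750³/398600) = 5519.1 s = 91.98 min.
Node shift per orbit = (5519.1/86166) × 360° = 23.06°.
Equatorial spacing = 23.06 × 111.2 km/° = 2564 km.
At 36° latitude, spacing = 2564 × cos(36°) = 2074 km.

2070 km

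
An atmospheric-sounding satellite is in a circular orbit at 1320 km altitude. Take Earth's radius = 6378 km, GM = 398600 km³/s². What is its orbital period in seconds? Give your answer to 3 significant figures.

6720 seconds

Semi-major axis a = 6378 + 1320 = 7698 km. Period T = 2π√(a³/μ) = 2π√(7698³/398600) = 6721.7 s = 112.03 min.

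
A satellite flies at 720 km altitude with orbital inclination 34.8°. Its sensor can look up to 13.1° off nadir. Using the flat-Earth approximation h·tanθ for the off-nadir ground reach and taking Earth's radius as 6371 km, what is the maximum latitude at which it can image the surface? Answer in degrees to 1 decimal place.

For a prograde orbit the ground track reaches latitude ±i = ±34.8°.
Sensor half-swath on the ground ≈ 720·tan(13.1°) = 168 km = 1.51° of latitude.
Maximum observable latitude ≈ 34.8 + 1.51 = 36.3°.

36.3°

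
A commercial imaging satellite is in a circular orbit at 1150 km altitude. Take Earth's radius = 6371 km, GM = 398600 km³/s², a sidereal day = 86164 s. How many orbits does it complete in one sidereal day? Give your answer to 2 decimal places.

13.27

Semi-major axis a = 6371 + 1150 = 7521 km. Period T = 2π√(a³/μ) = 2π√(7521³/398600) = 6491.2 s = 108.19 min.
Orbits per sidereal day = 86164 / 6491.2 = 13.274.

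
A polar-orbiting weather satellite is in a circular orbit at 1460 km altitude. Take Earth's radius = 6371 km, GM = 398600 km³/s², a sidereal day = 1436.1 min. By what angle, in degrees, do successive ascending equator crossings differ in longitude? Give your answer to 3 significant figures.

Semi-major axis a = 6371 + 1460 = 7831 km. Period T = 2π√(a³/μ) = 2π√(7831³/398600) = 6896.6 s = 114.94 min.
During one orbit Earth rotates (6896.6 / 86166) × 360° = 28.81°.

28.8°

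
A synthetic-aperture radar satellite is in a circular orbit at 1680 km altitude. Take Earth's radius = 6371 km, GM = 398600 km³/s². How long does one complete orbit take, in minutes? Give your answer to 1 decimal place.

119.8 min

Semi-major axis a = 6371 + 1680 = 8051 km. Period T = 2π√(a³/μ) = 2π√(8051³/398600) = 7189.3 s = 119.82 min.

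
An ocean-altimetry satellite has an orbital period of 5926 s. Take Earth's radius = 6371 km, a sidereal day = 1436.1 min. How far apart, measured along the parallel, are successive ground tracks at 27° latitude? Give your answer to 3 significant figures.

Node shift per orbit = (5926.0/86166) × 360° = 24.76°.
Equatorial spacing = 24.76 × 111.2 km/° = 2753 km.
At 27° latitude, spacing = 2753 × cos(27°) = 2453 km.

2450 km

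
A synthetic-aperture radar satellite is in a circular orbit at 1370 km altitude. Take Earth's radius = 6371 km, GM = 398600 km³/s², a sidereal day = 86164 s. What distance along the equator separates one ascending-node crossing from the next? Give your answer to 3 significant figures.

3150 km

Semi-major axis a = 6371 + 1370 = 7741 km. Period T = 2π√(a³/μ) = 2π√(7741³/398600) = 6778.1 s = 112.97 min.
During one orbit Earth rotates (6778.1 / 86164) × 360° = 28.32°.
At the equator that is 28.32° × (2π·6371/360) km/° = 28.32 × 111.2 = 3149 km.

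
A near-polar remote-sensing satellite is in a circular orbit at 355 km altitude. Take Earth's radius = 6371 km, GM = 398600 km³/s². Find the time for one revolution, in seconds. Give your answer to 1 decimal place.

Semi-major axis a = 6371 + 355 = 6726 km. Period T = 2π√(a³/μ) = 2π√(6726³/398600) = 5489.7 s = 91.49 min.

5489.7 seconds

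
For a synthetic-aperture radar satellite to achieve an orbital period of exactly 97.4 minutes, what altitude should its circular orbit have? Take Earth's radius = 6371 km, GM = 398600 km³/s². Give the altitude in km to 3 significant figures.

T = 97.4 min = 5844.0 s.
From T = 2π√(a³/μ): a = (μ T²/4π²)^(1/3) = (398600 × 5844.0² / 4π²)^(1/3) = 7012 km.
Altitude h = a − R = 7012 − 6371 = 641 km.

641 km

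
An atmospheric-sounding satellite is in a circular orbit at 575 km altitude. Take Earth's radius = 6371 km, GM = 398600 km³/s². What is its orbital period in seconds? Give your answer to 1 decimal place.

5761.2 seconds

Semi-major axis a = 6371 + 575 = 6946 km. Period T = 2π√(a³/μ) = 2π√(6946³/398600) = 5761.2 s = 96.02 min.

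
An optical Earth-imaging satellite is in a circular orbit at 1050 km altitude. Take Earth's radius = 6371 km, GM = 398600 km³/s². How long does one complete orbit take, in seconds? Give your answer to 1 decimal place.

6362.2 seconds

Semi-major axis a = 6371 + 1050 = 7421 km. Period T = 2π√(a³/μ) = 2π√(7421³/398600) = 6362.2 s = 106.04 min.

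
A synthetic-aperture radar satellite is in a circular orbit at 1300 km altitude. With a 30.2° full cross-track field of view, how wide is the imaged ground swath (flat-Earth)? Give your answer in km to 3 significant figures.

Half-angle = 30.2°/2 = 15.1°.
Swath width ≈ 2h·tan(θ/2) = 2 × 1300 × tan(15.1°) = 701.5 km.

702 km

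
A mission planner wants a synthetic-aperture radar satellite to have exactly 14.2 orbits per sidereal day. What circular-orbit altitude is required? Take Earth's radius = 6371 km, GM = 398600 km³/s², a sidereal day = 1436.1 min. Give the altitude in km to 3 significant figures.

819 km

Required period T = 86166 / 14.2 = 6068.0 s.
From T = 2π√(a³/μ): a = (μ T²/4π²)^(1/3) = (398600 × 6068.0² / 4π²)^(1/3) = 7190 km.
Altitude h = a − R = 7190 − 6371 = 819 km.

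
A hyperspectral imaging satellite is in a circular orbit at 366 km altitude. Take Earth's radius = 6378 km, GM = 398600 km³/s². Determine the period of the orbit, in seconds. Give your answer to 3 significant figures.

Semi-major axis a = 6378 + 366 = 6744 km. Period T = 2π√(a³/μ) = 2π√(6744³/398600) = 5511.7 s = 91.86 min.

5510 seconds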